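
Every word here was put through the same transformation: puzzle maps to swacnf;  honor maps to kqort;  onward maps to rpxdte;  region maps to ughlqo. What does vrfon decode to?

Shifts by position in puzzle: pos 0: p→s (+3), pos 1: u→w (+2), pos 2: z→a (+1), pos 3: z→c (+3), pos 4: l→n (+2), pos 5: e→f (+1) — repeating every 3. It's a Vigenère-style cipher with numeric key [3,2,1]: position i shifts by key[i mod 3].
Reversing it on vrfon: v−3=s, r−2=p, f−1=e, o−3=l, n−2=l.

spell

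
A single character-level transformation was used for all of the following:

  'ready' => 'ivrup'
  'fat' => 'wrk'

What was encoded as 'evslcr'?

nebula

Compare letters: r→i is +17, e→v is +17, a→r is +17 — a constant shift. Every letter moves 17 places later in the alphabet, wrapping around z→a.
Undoing it on evslcr: e−17=n, v−17=e, s−17=b, l−17=u, c−17=l, r−17=a.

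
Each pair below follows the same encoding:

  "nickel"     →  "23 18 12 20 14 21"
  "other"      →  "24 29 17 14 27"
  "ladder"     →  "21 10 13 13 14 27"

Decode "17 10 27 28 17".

harsh

n is letter #14 and maps to 23: an offset of 9. The number is (letter's place in the alphabet, a=1) + 9.
Decoding 17 10 27 28 17: 17→(17−9)÷1=8=h, 10→(10−9)÷1=1=a, 27→(27−9)÷1=18=r, 28→(28−9)÷1=19=s, 17→(17−9)÷1=8=h.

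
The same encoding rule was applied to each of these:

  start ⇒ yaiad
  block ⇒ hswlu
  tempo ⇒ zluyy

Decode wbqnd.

In start: s→y is +6, t→a is +7, a→i is +8, r→a is +9 — the shift increases by 1 each position. Letter i (0-indexed) is shifted by i+6, so successive shifts are 6, 7, 8, ….
Decoding wbqnd: w−6=q, b−7=u, q−8=i, n−9=e, d−10=t.

quiet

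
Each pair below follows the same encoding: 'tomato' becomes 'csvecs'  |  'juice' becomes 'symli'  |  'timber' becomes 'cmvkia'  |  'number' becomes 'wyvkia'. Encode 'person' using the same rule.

The shift depends on letter class: consonant t→c is +9, but vowel o→s is +4. Two shifts are in play — +4 for a/e/i/o/u, +9 for every other letter.
On person: p(cons)+9=y, e(vowel)+4=i, r(cons)+9=a, s(cons)+9=b, o(vowel)+4=s, n(cons)+9=w.

yiabsw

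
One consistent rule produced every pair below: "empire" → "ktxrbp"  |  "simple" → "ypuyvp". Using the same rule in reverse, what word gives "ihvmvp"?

Letter i (0-indexed) is shifted by i+6, so successive shifts are 6, 7, 8, ….
Decoding ihvmvp: i−6=c, h−7=a, v−8=n, m−9=d, v−10=l, p−11=e.

candle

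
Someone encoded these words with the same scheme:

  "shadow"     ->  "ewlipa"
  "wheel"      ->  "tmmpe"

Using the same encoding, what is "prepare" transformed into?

The output letters match the input read backwards, each shifted +8: shadow reversed is wodahs. The word is reversed, then every letter is shifted forward by 8.
On prepare: reverse → eraperp; then shift: e+8=m, r+8=z, a+8=i, p+8=x, e+8=m, r+8=z, p+8=x.

mzixmzx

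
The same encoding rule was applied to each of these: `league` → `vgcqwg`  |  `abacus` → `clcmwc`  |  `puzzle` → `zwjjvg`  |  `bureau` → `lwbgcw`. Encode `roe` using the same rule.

The shift depends on letter class: consonant l→v is +10, but vowel e→g is +2. The rule splits by letter class: vowels +2, consonants +10.
Applying it to roe: r(cons)+10=b, o(vowel)+2=q, e(vowel)+2=g.

bqg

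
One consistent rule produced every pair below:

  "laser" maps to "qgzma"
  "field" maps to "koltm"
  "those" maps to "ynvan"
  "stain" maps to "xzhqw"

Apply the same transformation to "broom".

Each letter shifts forward by (position + 5), i.e. 5, 6, 7, … — the shift grows by one for each successive letter.
Applying it to broom: b+5=g, r+6=x, o+7=v, o+8=w, m+9=v.

gxvwv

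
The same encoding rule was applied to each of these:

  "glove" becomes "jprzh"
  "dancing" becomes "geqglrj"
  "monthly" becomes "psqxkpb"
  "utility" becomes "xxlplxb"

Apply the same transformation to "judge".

mygkh

It's a Vigenère-style cipher with numeric key [3,4]: position i shifts by key[i mod 2].
On judge: j+3=m, u+4=y, d+3=g, g+4=k, e+3=h.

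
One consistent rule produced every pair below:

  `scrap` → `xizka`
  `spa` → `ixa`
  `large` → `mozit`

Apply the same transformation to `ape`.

Two steps: reverse the string, then apply a Caesar shift of +8.
For ape: reverse → epa; then shift: e+8=m, p+8=x, a+8=i.

mxi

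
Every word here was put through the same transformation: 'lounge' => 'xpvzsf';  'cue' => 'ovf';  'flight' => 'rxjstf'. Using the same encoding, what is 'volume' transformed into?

The shift depends on letter class: consonant l→x is +12, but vowel o→p is +1. Two shifts are in play — +1 for a/e/i/o/u, +12 for every other letter.
Applying it to volume: v(cons)+12=h, o(vowel)+1=p, l(cons)+12=x, u(vowel)+1=v, m(cons)+12=y, e(vowel)+1=f.

hpxvyf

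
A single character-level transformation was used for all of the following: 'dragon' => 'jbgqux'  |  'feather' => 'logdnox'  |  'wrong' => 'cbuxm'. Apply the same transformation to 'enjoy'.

kxpye

It's a Vigenère-style cipher with numeric key [6,10]: position i shifts by key[i mod 2].
For enjoy: e+6=k, n+10=x, j+6=p, o+10=y, y+6=e.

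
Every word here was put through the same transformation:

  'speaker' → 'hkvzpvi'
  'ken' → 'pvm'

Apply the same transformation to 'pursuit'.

kfihfrg

Letters are reflected about the middle of the alphabet (position → 25−position): Atbash.
Applying it to pursuit: p↔k, u↔f, r↔i, s↔h, u↔f, i↔r, t↔g.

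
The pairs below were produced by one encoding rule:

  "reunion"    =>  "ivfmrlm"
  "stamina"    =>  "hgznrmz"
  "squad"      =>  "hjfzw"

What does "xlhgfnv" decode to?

costume

Each pair mirrors across the alphabet (r↔i, e↔v, u↔f): positions sum to 25. Letters are reflected about the middle of the alphabet (position → 25−position): Atbash.
Decoding xlhgfnv: x↔c, l↔o, h↔s, g↔t, f↔u, n↔m, v↔e.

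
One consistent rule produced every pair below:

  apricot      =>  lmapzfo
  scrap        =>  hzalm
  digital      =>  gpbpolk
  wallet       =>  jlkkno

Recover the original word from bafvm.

Each letter's alphabet position (a=0..z=25) is mapped through 7·x+11 mod 26 — an affine cipher.
Undoing it on bafvm: b(1)→15·(1−11)≡6=g; a(0)→15·(0−11)≡17=r; f(5)→15·(5−11)≡14=o; v(21)→15·(21−11)≡20=u; m(12)→15·(12−11)≡15=p (all mod 26).

group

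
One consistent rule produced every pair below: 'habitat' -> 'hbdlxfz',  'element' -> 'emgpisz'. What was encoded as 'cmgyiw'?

clever

In habitat: h→h is +0, a→b is +1, b→d is +2, i→l is +3 — the shift increases by 1 each position. Letter i (0-indexed) is shifted by i+0, so successive shifts are 0, 1, 2, ….
Reversing it on cmgyiw: c−0=c, m−1=l, g−2=e, y−3=v, i−4=e, w−5=r.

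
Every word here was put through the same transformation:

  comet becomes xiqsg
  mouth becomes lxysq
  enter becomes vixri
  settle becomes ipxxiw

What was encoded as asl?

how

The output letters match the input read backwards, each shifted +4: comet reversed is temoc. Two steps: reverse the string, then apply a Caesar shift of +4.
Decoding asl: shift back: a−4=w, s−4=o, l−4=h → woh; then reverse → how.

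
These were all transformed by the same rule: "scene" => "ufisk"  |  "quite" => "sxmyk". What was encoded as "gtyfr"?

equal

Each letter shifts forward by (position + 2), i.e. 2, 3, 4, … — the shift grows by one for each successive letter.
Undoing it on gtyfr: g−2=e, t−3=q, y−4=u, f−5=a, r−6=l.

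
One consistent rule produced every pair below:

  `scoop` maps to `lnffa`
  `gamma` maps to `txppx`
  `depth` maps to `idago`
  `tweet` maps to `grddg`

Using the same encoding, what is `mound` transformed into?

pfbki

s(18)→l(11) and c(2)→n(13) fit y≡21x+23 (mod 26); the inverse of 21 mod 26 is 5. Treating letters as 0–25, the rule is x ↦ 21x + 23 (mod 26).
Applying it to mound: m(12)→21·12+23≡15=p; o(14)→21·14+23≡5=f; u(20)→21·20+23≡1=b; n(13)→21·13+23≡10=k; d(3)→21·3+23≡8=i (all mod 26).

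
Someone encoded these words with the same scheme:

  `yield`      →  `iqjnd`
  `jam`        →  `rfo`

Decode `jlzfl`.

gauge

The output letters match the input read backwards, each shifted +5: yield reversed is dleiy. The word is reversed, then every letter is shifted forward by 5.
Undoing it on jlzfl: shift back: j−5=e, l−5=g, z−5=u, f−5=a, l−5=g → eguag; then reverse → gauge.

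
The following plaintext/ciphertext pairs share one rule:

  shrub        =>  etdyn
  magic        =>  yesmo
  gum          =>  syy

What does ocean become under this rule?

The shift depends on letter class: consonant s→e is +12, but vowel u→y is +4. Two shifts are in play — +4 for a/e/i/o/u, +12 for every other letter.
For ocean: o(vowel)+4=s, c(cons)+12=o, e(vowel)+4=i, a(vowel)+4=e, n(cons)+12=z.

soiez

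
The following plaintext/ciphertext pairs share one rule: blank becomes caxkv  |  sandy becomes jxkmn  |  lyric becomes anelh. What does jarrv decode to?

b(1)→c(2) and l(11)→a(0) fit y≡5x+23 (mod 26); the inverse of 5 mod 26 is 21. Treating letters as 0–25, the rule is x ↦ 5x + 23 (mod 26).
Reversing it on jarrv: j(9)→21·(9−23)≡18=s; a(0)→21·(0−23)≡11=l; r(17)→21·(17−23)≡4=e; r(17)→21·(17−23)≡4=e; v(21)→21·(21−23)≡10=k (all mod 26).

sleek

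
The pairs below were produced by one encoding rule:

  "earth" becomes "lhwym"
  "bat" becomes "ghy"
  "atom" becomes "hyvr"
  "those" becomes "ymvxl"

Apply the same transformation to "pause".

uhbxl

Vowels shift forward by 7 and consonants shift forward by 5.
For pause: p(cons)+5=u, a(vowel)+7=h, u(vowel)+7=b, s(cons)+5=x, e(vowel)+7=l.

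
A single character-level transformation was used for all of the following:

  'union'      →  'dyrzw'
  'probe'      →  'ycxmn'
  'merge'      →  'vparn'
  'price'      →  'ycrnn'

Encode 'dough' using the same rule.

mzdrq

The shifts repeat in a cycle of length 2: positions 0,1,… shift by +9, +11, then the pattern repeats.
For dough: d+9=m, o+11=z, u+9=d, g+11=r, h+9=q.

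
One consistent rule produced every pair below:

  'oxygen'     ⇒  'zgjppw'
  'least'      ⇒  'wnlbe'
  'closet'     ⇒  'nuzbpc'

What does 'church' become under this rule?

A repeating key of period 2 is used — shifts +11, +9 over and over.
On church: c+11=n, h+9=q, u+11=f, r+9=a, c+11=n, h+9=q.

nqfanq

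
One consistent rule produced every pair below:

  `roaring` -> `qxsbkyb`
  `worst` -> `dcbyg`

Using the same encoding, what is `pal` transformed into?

The output letters match the input read backwards, each shifted +10: roaring reversed is gniraor. Read the word backwards and shift each letter +10.
Applying it to pal: reverse → lap; then shift: l+10=v, a+10=k, p+10=z.

vkz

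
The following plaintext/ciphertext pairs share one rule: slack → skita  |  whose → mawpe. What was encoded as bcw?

The word is reversed, then every letter is shifted forward by 8.
Decoding bcw: shift back: b−8=t, c−8=u, w−8=o → tuo; then reverse → out.

out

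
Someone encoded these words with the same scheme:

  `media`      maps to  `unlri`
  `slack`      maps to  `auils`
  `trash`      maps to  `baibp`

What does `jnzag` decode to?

Shifts by position in media: pos 0: m→u (+8), pos 1: e→n (+9), pos 2: d→l (+8), pos 3: i→r (+9) — repeating every 2. A repeating key of period 2 is used — shifts +8, +9 over and over.
Undoing it on jnzag: j−8=b, n−9=e, z−8=r, a−9=r, g−8=y.

berry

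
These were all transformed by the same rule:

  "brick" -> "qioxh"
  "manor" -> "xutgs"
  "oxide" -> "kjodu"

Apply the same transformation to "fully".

Read the word backwards and shift each letter +6.
On fully: reverse → ylluf; then shift: y+6=e, l+6=r, l+6=r, u+6=a, f+6=l.

erral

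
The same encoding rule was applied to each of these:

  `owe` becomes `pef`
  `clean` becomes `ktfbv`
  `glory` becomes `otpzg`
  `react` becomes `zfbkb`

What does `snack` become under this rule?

Vowels shift forward by 1 and consonants shift forward by 8.
Applying it to snack: s(cons)+8=a, n(cons)+8=v, a(vowel)+1=b, c(cons)+8=k, k(cons)+8=s.

avbks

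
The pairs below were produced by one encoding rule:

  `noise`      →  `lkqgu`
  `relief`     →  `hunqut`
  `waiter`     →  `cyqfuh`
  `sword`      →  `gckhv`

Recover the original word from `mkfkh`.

n(13)→l(11) and o(14)→k(10) fit y≡25x+24 (mod 26); the inverse of 25 mod 26 is 25. Each letter's alphabet position (a=0..z=25) is mapped through 25·x+24 mod 26 — an affine cipher.
Undoing it on mkfkh: m(12)→25·(12−24)≡12=m; k(10)→25·(10−24)≡14=o; f(5)→25·(5−24)≡19=t; k(10)→25·(10−24)≡14=o; h(7)→25·(7−24)≡17=r (all mod 26).

motor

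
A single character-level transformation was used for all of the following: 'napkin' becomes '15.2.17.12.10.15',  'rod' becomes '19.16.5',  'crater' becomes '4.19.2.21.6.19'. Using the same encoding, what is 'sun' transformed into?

20.22.15

n is letter #14 and maps to 15: an offset of 1. Letters become their 1-based position plus 1 (so a→2, b→3, …).
Applying it to sun: s=19→20, u=21→22, n=14→15.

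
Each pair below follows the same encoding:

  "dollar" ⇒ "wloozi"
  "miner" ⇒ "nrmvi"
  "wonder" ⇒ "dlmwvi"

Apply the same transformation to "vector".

Each pair mirrors across the alphabet (d↔w, o↔l, l↔o): positions sum to 25. Letters are reflected about the middle of the alphabet (position → 25−position): Atbash.
Applying it to vector: v↔e, e↔v, c↔x, t↔g, o↔l, r↔i.

evxgli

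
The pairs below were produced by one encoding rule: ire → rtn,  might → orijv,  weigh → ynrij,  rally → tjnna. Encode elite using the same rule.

nnrvn

The shift depends on letter class: consonant r→t is +2, but vowel i→r is +9. The rule splits by letter class: vowels +9, consonants +2.
For elite: e(vowel)+9=n, l(cons)+2=n, i(vowel)+9=r, t(cons)+2=v, e(vowel)+9=n.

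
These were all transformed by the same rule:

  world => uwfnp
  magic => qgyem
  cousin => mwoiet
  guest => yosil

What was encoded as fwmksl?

This is an affine cipher: with a=0,…,z=25, each position x becomes (3x+6) mod 26.
Reversing it on fwmksl: f(5)→9·(5−6)≡17=r; w(22)→9·(22−6)≡14=o; m(12)→9·(12−6)≡2=c; k(10)→9·(10−6)≡10=k; s(18)→9·(18−6)≡4=e; l(11)→9·(11−6)≡19=t (all mod 26).

rocket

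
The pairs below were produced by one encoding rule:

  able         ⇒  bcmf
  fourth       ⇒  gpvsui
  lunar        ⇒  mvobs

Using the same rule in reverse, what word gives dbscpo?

carbon

This is a Caesar cipher with shift 1.
Reversing it on dbscpo: d−1=c, b−1=a, s−1=r, c−1=b, p−1=o, o−1=n.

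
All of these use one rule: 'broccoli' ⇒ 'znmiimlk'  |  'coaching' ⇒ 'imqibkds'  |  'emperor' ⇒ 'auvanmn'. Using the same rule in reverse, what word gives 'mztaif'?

object

This is an affine cipher: with a=0,…,z=25, each position x becomes (9x+16) mod 26.
Decoding mztaif: m(12)→3·(12−16)≡14=o; z(25)→3·(25−16)≡1=b; t(19)→3·(19−16)≡9=j; a(0)→3·(0−16)≡4=e; i(8)→3·(8−16)≡2=c; f(5)→3·(5−16)≡19=t (all mod 26).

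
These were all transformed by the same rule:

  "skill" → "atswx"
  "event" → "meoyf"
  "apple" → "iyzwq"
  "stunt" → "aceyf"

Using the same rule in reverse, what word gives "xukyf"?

The shift increases by 1 at each position, starting from +8: 8, 9, 10, ….
Undoing it on xukyf: x−8=p, u−9=l, k−10=a, y−11=n, f−12=t.

plant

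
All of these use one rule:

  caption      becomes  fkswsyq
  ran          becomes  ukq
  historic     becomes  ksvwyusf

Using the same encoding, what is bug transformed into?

eej

Two shifts are in play — +10 for a/e/i/o/u, +3 for every other letter.
Applying it to bug: b(cons)+3=e, u(vowel)+10=e, g(cons)+3=j.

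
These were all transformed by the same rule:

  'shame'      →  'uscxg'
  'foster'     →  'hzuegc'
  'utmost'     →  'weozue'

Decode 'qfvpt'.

outer

Shifts by position in shame: pos 0: s→u (+2), pos 1: h→s (+11), pos 2: a→c (+2), pos 3: m→x (+11) — repeating every 2. The shifts repeat in a cycle of length 2: positions 0,1,… shift by +2, +11, then the pattern repeats.
Decoding qfvpt: q−2=o, f−11=u, v−2=t, p−11=e, t−2=r.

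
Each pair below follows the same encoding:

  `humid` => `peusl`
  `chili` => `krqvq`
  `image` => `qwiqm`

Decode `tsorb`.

light

Shifts by position in humid: pos 0: h→p (+8), pos 1: u→e (+10), pos 2: m→u (+8), pos 3: i→s (+10) — repeating every 2. It's a Vigenère-style cipher with numeric key [8,10]: position i shifts by key[i mod 2].
Undoing it on tsorb: t−8=l, s−10=i, o−8=g, r−10=h, b−8=t.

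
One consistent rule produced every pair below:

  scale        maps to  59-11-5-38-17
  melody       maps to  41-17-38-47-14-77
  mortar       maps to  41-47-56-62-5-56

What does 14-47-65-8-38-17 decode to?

double

s(#19)→59 and c(#3)→11: differences scale by 3, so n = 3·pos + 2. With a=1..z=26, the number is 3·pos + 2.
Undoing it on 14-47-65-8-38-17: 14→(14−2)÷3=4=d, 47→(47−2)÷3=15=o, 65→(65−2)÷3=21=u, 8→(8−2)÷3=2=b, 38→(38−2)÷3=12=l, 17→(17−2)÷3=5=e.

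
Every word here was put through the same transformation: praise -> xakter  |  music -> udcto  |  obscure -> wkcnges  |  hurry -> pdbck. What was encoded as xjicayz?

payroll

In praise: p→x is +8, r→a is +9, a→k is +10, i→t is +11 — the shift increases by 1 each position. The shift increases by 1 at each position, starting from +8: 8, 9, 10, ….
Decoding xjicayz: x−8=p, j−9=a, i−10=y, c−11=r, a−12=o, y−13=l, z−14=l.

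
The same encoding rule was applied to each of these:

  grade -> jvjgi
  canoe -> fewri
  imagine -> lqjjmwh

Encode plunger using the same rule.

It's a Vigenère-style cipher with numeric key [3,4,9]: position i shifts by key[i mod 3].
On plunger: p+3=s, l+4=p, u+9=d, n+3=q, g+4=k, e+9=n, r+3=u.

spdqknu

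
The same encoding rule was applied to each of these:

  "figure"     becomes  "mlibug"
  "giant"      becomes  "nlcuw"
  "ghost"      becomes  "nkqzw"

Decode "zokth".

slime

Shifts by position in figure: pos 0: f→m (+7), pos 1: i→l (+3), pos 2: g→i (+2), pos 3: u→b (+7), pos 4: r→u (+3), pos 5: e→g (+2) — repeating every 3. A repeating key of period 3 is used — shifts +7, +3, +2 over and over.
Decoding zokth: z−7=s, o−3=l, k−2=i, t−7=m, h−3=e.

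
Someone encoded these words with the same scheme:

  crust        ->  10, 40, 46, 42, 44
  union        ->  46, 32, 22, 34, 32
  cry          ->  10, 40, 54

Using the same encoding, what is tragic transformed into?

44, 40, 6, 18, 22, 10

The formula is n = 2×(alphabet index, a=1) + 4.
On tragic: t=20→44, r=18→40, a=1→6, g=7→18, i=9→22, c=3→10.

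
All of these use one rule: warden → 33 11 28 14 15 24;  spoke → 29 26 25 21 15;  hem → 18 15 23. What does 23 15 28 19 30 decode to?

w is letter #23 and maps to 33: an offset of 10. The number is (letter's place in the alphabet, a=1) + 10.
Decoding 23 15 28 19 30: 23→(23−10)÷1=13=m, 15→(15−10)÷1=5=e, 28→(28−10)÷1=18=r, 19→(19−10)÷1=9=i, 30→(30−10)÷1=20=t.

merit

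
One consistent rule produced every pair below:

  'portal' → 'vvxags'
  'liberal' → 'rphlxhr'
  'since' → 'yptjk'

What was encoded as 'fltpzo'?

zenith

Shifts by position in portal: pos 0: p→v (+6), pos 1: o→v (+7), pos 2: r→x (+6), pos 3: t→a (+7) — repeating every 2. The shifts repeat in a cycle of length 2: positions 0,1,… shift by +6, +7, then the pattern repeats.
Decoding fltpzo: f−6=z, l−7=e, t−6=n, p−7=i, z−6=t, o−7=h.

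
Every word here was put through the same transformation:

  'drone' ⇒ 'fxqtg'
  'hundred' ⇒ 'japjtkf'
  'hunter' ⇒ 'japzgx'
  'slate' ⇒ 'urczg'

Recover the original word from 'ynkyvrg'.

whistle

Shifts by position in drone: pos 0: d→f (+2), pos 1: r→x (+6), pos 2: o→q (+2), pos 3: n→t (+6) — repeating every 2. A repeating key of period 2 is used — shifts +2, +6 over and over.
Reversing it on ynkyvrg: y−2=w, n−6=h, k−2=i, y−6=s, v−2=t, r−6=l, g−2=e.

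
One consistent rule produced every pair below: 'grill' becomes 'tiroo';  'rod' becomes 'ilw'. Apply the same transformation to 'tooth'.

Each letter is replaced by its mirror in the alphabet: a↔z, b↔y, c↔x, and so on (the Atbash cipher).
Applying it to tooth: t↔g, o↔l, o↔l, t↔g, h↔s.

gllgs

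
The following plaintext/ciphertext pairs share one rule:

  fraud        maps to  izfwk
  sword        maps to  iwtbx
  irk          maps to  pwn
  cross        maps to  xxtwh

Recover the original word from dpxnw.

risky

The output letters match the input read backwards, each shifted +5: fraud reversed is duarf. Read the word backwards and shift each letter +5.
Decoding dpxnw: shift back: d−5=y, p−5=k, x−5=s, n−5=i, w−5=r → yksir; then reverse → risky.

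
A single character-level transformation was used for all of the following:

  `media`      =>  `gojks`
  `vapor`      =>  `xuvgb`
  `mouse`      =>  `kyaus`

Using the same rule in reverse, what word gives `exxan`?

The output letters match the input read backwards, each shifted +6: media reversed is aidem. Read the word backwards and shift each letter +6.
Reversing it on exxan: shift back: e−6=y, x−6=r, x−6=r, a−6=u, n−6=h → yrruh; then reverse → hurry.

hurry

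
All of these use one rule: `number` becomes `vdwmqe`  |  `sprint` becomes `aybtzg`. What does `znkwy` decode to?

In number: n→v is +8, u→d is +9, m→w is +10, b→m is +11 — the shift increases by 1 each position. Letter i (0-indexed) is shifted by i+8, so successive shifts are 8, 9, 10, ….
Undoing it on znkwy: z−8=r, n−9=e, k−10=a, w−11=l, y−12=m.

realm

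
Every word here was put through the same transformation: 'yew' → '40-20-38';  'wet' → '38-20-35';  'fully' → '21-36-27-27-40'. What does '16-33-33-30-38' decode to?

arrow

y is letter #25 and maps to 40: an offset of 15. The number is (letter's place in the alphabet, a=1) + 15.
Reversing it on 16-33-33-30-38: 16→(16−15)÷1=1=a, 33→(33−15)÷1=18=r, 33→(33−15)÷1=18=r, 30→(30−15)÷1=15=o, 38→(38−15)÷1=23=w.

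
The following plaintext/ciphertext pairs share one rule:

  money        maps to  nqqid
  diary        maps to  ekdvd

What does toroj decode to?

smoke

In money: m→n is +1, o→q is +2, n→q is +3, e→i is +4 — the shift increases by 1 each position. Each letter shifts forward by (position + 1), i.e. 1, 2, 3, … — the shift grows by one for each successive letter.
Undoing it on toroj: t−1=s, o−2=m, r−3=o, o−4=k, j−5=e.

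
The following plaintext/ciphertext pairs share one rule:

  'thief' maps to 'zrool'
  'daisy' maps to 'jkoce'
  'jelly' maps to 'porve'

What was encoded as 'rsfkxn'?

Shifts by position in thief: pos 0: t→z (+6), pos 1: h→r (+10), pos 2: i→o (+6), pos 3: e→o (+10) — repeating every 2. A repeating key of period 2 is used — shifts +6, +10 over and over.
Undoing it on rsfkxn: r−6=l, s−10=i, f−6=z, k−10=a, x−6=r, n−10=d.

lizard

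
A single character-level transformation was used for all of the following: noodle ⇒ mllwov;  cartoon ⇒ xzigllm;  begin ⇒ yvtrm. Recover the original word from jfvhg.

quest

Each pair mirrors across the alphabet (n↔m, o↔l, o↔l): positions sum to 25. Each letter is replaced by its mirror in the alphabet: a↔z, b↔y, c↔x, and so on (the Atbash cipher).
Reversing it on jfvhg: j↔q, f↔u, v↔e, h↔s, g↔t.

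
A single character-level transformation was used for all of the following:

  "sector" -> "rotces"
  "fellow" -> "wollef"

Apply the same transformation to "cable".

The output letters match the input read backwards: sector reversed is rotces. The word is simply reversed.
Applying it to cable: reverse → elbac.

elbac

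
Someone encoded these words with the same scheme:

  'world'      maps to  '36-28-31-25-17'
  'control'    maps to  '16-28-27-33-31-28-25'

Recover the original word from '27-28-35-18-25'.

w is letter #23 and maps to 36: an offset of 13. Letters become their 1-based position plus 13 (so a→14, b→15, …).
Decoding 27-28-35-18-25: 27→(27−13)÷1=14=n, 28→(28−13)÷1=15=o, 35→(35−13)÷1=22=v, 18→(18−13)÷1=5=e, 25→(25−13)÷1=12=l.

novel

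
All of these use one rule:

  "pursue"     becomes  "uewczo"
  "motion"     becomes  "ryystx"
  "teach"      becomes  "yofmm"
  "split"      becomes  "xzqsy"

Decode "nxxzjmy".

inspect

Shifts by position in pursue: pos 0: p→u (+5), pos 1: u→e (+10), pos 2: r→w (+5), pos 3: s→c (+10) — repeating every 2. It's a Vigenère-style cipher with numeric key [5,10]: position i shifts by key[i mod 2].
Reversing it on nxxzjmy: n−5=i, x−10=n, x−5=s, z−10=p, j−5=e, m−10=c, y−5=t.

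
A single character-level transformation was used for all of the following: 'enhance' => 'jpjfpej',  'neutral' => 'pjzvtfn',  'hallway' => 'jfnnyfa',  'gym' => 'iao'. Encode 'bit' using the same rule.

dnv

The shift depends on letter class: consonant n→p is +2, but vowel e→j is +5. Vowels shift forward by 5 and consonants shift forward by 2.
On bit: b(cons)+2=d, i(vowel)+5=n, t(cons)+2=v.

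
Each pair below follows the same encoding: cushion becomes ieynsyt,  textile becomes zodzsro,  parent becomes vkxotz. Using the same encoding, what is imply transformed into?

ssvre

Two shifts are in play — +10 for a/e/i/o/u, +6 for every other letter.
Applying it to imply: i(vowel)+10=s, m(cons)+6=s, p(cons)+6=v, l(cons)+6=r, y(cons)+6=e.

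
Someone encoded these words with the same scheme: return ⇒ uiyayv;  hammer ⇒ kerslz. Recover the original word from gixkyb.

desert

Letter i (0-indexed) is shifted by i+3, so successive shifts are 3, 4, 5, ….
Reversing it on gixkyb: g−3=d, i−4=e, x−5=s, k−6=e, y−7=r, b−8=t.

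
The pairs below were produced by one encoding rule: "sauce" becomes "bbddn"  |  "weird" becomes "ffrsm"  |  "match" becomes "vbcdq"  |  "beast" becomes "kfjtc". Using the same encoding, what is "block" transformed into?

kmxdt

Shifts by position in sauce: pos 0: s→b (+9), pos 1: a→b (+1), pos 2: u→d (+9), pos 3: c→d (+1) — repeating every 2. A repeating key of period 2 is used — shifts +9, +1 over and over.
For block: b+9=k, l+1=m, o+9=x, c+1=d, k+9=t.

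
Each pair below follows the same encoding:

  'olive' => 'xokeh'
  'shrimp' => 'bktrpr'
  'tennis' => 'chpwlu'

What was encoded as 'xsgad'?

The shifts repeat in a cycle of length 3: positions 0,1,… shift by +9, +3, +2, then the pattern repeats.
Reversing it on xsgad: x−9=o, s−3=p, g−2=e, a−9=r, d−3=a.

opera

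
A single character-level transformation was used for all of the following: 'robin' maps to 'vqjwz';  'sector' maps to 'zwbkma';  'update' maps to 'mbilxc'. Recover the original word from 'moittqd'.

village

Read the word backwards and shift each letter +8.
Decoding moittqd: shift back: m−8=e, o−8=g, i−8=a, t−8=l, t−8=l, q−8=i, d−8=v → egalliv; then reverse → village.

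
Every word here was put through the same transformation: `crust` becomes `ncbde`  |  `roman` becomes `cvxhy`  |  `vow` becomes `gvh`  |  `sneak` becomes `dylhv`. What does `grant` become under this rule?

rchye

The shift depends on letter class: consonant c→n is +11, but vowel u→b is +7. The rule splits by letter class: vowels +7, consonants +11.
For grant: g(cons)+11=r, r(cons)+11=c, a(vowel)+7=h, n(cons)+11=y, t(cons)+11=e.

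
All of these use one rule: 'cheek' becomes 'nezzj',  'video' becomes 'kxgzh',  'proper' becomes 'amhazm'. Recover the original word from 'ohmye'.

Treating letters as 0–25, the rule is x ↦ 19x + 1 (mod 26).
Decoding ohmye: o(14)→11·(14−1)≡13=n; h(7)→11·(7−1)≡14=o; m(12)→11·(12−1)≡17=r; y(24)→11·(24−1)≡19=t; e(4)→11·(4−1)≡7=h (all mod 26).

north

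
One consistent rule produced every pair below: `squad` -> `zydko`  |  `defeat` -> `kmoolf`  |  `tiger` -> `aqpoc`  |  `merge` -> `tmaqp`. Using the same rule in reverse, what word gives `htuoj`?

In squad: s→z is +7, q→y is +8, u→d is +9, a→k is +10 — the shift increases by 1 each position. Letter i (0-indexed) is shifted by i+7, so successive shifts are 7, 8, 9, ….
Decoding htuoj: h−7=a, t−8=l, u−9=l, o−10=e, j−11=y.

alley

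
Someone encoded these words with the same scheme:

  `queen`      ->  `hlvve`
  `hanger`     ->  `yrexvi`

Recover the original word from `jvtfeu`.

Compare letters: q→h is +17, u→l is +17, e→v is +17 — a constant shift. Each letter is shifted forward by 17 in the alphabet (a Caesar shift of +17).
Reversing it on jvtfeu: j−17=s, v−17=e, t−17=c, f−17=o, e−17=n, u−17=d.

second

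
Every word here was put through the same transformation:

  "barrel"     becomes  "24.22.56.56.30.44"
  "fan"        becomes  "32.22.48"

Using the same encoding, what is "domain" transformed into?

28.50.46.22.38.48

b(#2)→24 and a(#1)→22: differences scale by 2, so n = 2·pos + 20. The formula is n = 2×(alphabet index, a=1) + 20.
For domain: d=4→28, o=15→50, m=13→46, a=1→22, i=9→38, n=14→48.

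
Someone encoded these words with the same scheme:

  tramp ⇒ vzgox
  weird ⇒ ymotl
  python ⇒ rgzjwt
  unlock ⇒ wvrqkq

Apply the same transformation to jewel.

A repeating key of period 3 is used — shifts +2, +8, +6 over and over.
For jewel: j+2=l, e+8=m, w+6=c, e+2=g, l+8=t.

lmcgt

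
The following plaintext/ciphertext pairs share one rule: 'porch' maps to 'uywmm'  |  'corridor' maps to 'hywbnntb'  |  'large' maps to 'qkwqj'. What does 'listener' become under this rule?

qsxdjxjb

Shifts by position in porch: pos 0: p→u (+5), pos 1: o→y (+10), pos 2: r→w (+5), pos 3: c→m (+10) — repeating every 2. A repeating key of period 2 is used — shifts +5, +10 over and over.
Applying it to listener: l+5=q, i+10=s, s+5=x, t+10=d, e+5=j, n+10=x, e+5=j, r+10=b.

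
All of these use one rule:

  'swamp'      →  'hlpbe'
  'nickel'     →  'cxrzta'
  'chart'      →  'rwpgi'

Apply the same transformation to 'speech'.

Compare letters: s→h is +15, w→l is +15, a→p is +15 — a constant shift. This is a Caesar cipher with shift 15.
On speech: s+15=h, p+15=e, e+15=t, e+15=t, c+15=r, h+15=w.

hettrw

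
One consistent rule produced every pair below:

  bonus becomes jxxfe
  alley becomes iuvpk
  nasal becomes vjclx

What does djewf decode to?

vault

In bonus: b→j is +8, o→x is +9, n→x is +10, u→f is +11 — the shift increases by 1 each position. Each letter shifts forward by (position + 8), i.e. 8, 9, 10, … — the shift grows by one for each successive letter.
Reversing it on djewf: d−8=v, j−9=a, e−10=u, w−11=l, f−12=t.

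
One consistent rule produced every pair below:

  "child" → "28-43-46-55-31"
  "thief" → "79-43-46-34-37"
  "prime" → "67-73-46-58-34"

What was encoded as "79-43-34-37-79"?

c(#3)→28 and h(#8)→43: differences scale by 3, so n = 3·pos + 19. Each letter becomes 3×(its alphabet position, a=1..z=26) + 19.
Reversing it on 79-43-34-37-79: 79→(79−19)÷3=20=t, 43→(43−19)÷3=8=h, 34→(34−19)÷3=5=e, 37→(37−19)÷3=6=f, 79→(79−19)÷3=20=t.

theft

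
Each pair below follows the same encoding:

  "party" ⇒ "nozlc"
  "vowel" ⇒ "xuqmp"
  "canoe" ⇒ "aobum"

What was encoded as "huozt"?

This is an affine cipher: with a=0,…,z=25, each position x becomes (19x+14) mod 26.
Decoding huozt: h(7)→11·(7−14)≡1=b; u(20)→11·(20−14)≡14=o; o(14)→11·(14−14)≡0=a; z(25)→11·(25−14)≡17=r; t(19)→11·(19−14)≡3=d (all mod 26).

board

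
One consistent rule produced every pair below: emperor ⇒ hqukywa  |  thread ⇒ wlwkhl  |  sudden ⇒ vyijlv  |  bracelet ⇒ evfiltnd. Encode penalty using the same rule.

In emperor: e→h is +3, m→q is +4, p→u is +5, e→k is +6 — the shift increases by 1 each position. Each letter shifts forward by (position + 3), i.e. 3, 4, 5, … — the shift grows by one for each successive letter.
For penalty: p+3=s, e+4=i, n+5=s, a+6=g, l+7=s, t+8=b, y+9=h.

sisgsbh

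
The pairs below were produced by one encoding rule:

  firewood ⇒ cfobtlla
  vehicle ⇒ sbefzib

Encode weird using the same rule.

Compare letters: f→c is +23, i→f is +23, r→o is +23 — a constant shift. This is a Caesar cipher with shift 23.
Applying it to weird: w+23=t, e+23=b, i+23=f, r+23=o, d+23=a.

tbfoa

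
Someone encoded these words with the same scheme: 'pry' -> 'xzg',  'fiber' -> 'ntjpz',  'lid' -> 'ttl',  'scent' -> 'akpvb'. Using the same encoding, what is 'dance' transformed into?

Two shifts are in play — +11 for a/e/i/o/u, +8 for every other letter.
For dance: d(cons)+8=l, a(vowel)+11=l, n(cons)+8=v, c(cons)+8=k, e(vowel)+11=p.

llvkp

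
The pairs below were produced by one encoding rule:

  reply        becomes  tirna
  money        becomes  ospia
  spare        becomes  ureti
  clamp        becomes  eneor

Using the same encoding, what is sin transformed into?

The shift depends on letter class: consonant r→t is +2, but vowel e→i is +4. The rule splits by letter class: vowels +4, consonants +2.
On sin: s(cons)+2=u, i(vowel)+4=m, n(cons)+2=p.

ump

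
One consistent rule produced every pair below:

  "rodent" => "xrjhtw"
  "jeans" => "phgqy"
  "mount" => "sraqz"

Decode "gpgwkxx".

Shifts by position in rodent: pos 0: r→x (+6), pos 1: o→r (+3), pos 2: d→j (+6), pos 3: e→h (+3) — repeating every 2. It's a Vigenère-style cipher with numeric key [6,3]: position i shifts by key[i mod 2].
Decoding gpgwkxx: g−6=a, p−3=m, g−6=a, w−3=t, k−6=e, x−3=u, x−6=r.

amateur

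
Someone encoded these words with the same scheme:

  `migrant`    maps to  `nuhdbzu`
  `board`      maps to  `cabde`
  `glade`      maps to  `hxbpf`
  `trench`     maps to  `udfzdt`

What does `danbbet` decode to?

The shifts repeat in a cycle of length 2: positions 0,1,… shift by +1, +12, then the pattern repeats.
Undoing it on danbbet: d−1=c, a−12=o, n−1=m, b−12=p, b−1=a, e−12=s, t−1=s.

compass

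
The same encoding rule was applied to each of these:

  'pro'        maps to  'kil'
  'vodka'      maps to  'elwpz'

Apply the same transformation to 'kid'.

prw

Each pair mirrors across the alphabet (p↔k, r↔i, o↔l): positions sum to 25. Each letter is replaced by its mirror in the alphabet: a↔z, b↔y, c↔x, and so on (the Atbash cipher).
Applying it to kid: k↔p, i↔r, d↔w.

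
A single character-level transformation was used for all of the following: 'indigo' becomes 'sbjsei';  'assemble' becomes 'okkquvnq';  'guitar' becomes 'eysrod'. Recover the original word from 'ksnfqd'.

Treating letters as 0–25, the rule is x ↦ 7x + 14 (mod 26).
Undoing it on ksnfqd: k(10)→15·(10−14)≡18=s; s(18)→15·(18−14)≡8=i; n(13)→15·(13−14)≡11=l; f(5)→15·(5−14)≡21=v; q(16)→15·(16−14)≡4=e; d(3)→15·(3−14)≡17=r (all mod 26).

silver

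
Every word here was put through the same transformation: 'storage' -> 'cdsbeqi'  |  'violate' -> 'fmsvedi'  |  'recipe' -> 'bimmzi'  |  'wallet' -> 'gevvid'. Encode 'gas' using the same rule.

qec

The shift depends on letter class: consonant s→c is +10, but vowel o→s is +4. Vowels shift forward by 4 and consonants shift forward by 10.
For gas: g(cons)+10=q, a(vowel)+4=e, s(cons)+10=c.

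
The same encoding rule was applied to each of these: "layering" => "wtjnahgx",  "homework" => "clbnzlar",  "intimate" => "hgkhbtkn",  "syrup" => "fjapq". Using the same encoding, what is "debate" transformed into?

inytkn

This is an affine cipher: with a=0,…,z=25, each position x becomes (5x+19) mod 26.
For debate: d(3)→5·3+19≡8=i; e(4)→5·4+19≡13=n; b(1)→5·1+19≡24=y; a(0)→5·0+19≡19=t; t(19)→5·19+19≡10=k; e(4)→5·4+19≡13=n (all mod 26).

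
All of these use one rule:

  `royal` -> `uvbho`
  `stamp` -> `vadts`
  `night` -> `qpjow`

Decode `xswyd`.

The shifts repeat in a cycle of length 2: positions 0,1,… shift by +3, +7, then the pattern repeats.
Decoding xswyd: x−3=u, s−7=l, w−3=t, y−7=r, d−3=a.

ultra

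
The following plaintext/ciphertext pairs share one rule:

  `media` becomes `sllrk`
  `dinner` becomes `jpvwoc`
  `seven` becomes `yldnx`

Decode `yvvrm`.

sonic

Letter i (0-indexed) is shifted by i+6, so successive shifts are 6, 7, 8, ….
Undoing it on yvvrm: y−6=s, v−7=o, v−8=n, r−9=i, m−10=c.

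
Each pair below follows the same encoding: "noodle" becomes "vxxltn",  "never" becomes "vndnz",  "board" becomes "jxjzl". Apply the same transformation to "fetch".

Two shifts are in play — +9 for a/e/i/o/u, +8 for every other letter.
Applying it to fetch: f(cons)+8=n, e(vowel)+9=n, t(cons)+8=b, c(cons)+8=k, h(cons)+8=p.

nnbkp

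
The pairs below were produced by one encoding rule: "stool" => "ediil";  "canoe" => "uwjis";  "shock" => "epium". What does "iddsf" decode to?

s(18)→e(4) and t(19)→d(3) fit y≡25x+22 (mod 26); the inverse of 25 mod 26 is 25. Treating letters as 0–25, the rule is x ↦ 25x + 22 (mod 26).
Reversing it on iddsf: i(8)→25·(8−22)≡14=o; d(3)→25·(3−22)≡19=t; d(3)→25·(3−22)≡19=t; s(18)→25·(18−22)≡4=e; f(5)→25·(5−22)≡17=r (all mod 26).

otter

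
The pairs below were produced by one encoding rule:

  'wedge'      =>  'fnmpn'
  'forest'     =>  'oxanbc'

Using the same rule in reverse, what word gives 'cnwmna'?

tender

Compare letters: w→f is +9, e→n is +9, d→m is +9 — a constant shift. Each letter is shifted forward by 9 in the alphabet (a Caesar shift of +9).
Undoing it on cnwmna: c−9=t, n−9=e, w−9=n, m−9=d, n−9=e, a−9=r.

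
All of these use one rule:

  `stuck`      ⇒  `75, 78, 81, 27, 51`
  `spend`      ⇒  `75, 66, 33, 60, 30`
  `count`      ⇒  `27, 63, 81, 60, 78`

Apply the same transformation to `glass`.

s(#19)→75 and t(#20)→78: differences scale by 3, so n = 3·pos + 18. With a=1..z=26, the number is 3·pos + 18.
Applying it to glass: g=7→39, l=12→54, a=1→21, s=19→75, s=19→75.

39, 54, 21, 75, 75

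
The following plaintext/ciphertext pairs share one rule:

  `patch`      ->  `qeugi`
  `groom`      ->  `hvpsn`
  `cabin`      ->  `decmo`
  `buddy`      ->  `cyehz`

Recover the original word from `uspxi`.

tooth

The shifts repeat in a cycle of length 2: positions 0,1,… shift by +1, +4, then the pattern repeats.
Decoding uspxi: u−1=t, s−4=o, p−1=o, x−4=t, i−1=h.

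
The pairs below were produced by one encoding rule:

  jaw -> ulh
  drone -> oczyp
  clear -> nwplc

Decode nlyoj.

candy

Compare letters: j→u is +11, a→l is +11, w→h is +11 — a constant shift. Each letter is shifted forward by 11 in the alphabet (a Caesar shift of +11).
Decoding nlyoj: n−11=c, l−11=a, y−11=n, o−11=d, j−11=y.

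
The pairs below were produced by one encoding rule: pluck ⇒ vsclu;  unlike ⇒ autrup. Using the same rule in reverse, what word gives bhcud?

Letter i (0-indexed) is shifted by i+6, so successive shifts are 6, 7, 8, ….
Undoing it on bhcud: b−6=v, h−7=a, c−8=u, u−9=l, d−10=t.

vault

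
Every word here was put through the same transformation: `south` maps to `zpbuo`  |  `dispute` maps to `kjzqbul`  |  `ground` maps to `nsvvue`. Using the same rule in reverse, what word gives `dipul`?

white

The shifts repeat in a cycle of length 2: positions 0,1,… shift by +7, +1, then the pattern repeats.
Undoing it on dipul: d−7=w, i−1=h, p−7=i, u−1=t, l−7=e.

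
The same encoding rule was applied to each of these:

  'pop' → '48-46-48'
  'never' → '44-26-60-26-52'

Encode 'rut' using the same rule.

With a=1..z=26, the number is 2·pos + 16.
For rut: r=18→52, u=21→58, t=20→56.

52-58-56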